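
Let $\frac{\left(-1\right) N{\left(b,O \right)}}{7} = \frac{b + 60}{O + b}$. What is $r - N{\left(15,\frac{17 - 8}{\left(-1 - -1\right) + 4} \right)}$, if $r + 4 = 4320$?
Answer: $\frac{99968}{23} \approx 4346.4$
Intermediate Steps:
$N{\left(b,O \right)} = - \frac{7 \left(60 + b\right)}{O + b}$ ($N{\left(b,O \right)} = - 7 \frac{b + 60}{O + b} = - 7 \frac{60 + b}{O + b} = - \frac{7 \left(60 + b\right)}{O + b}$)
$r = 4316$ ($r = -4 + 4320 = 4316$)
$r - N{\left(15,\frac{17 - 8}{\left(-1 - -1\right) + 4} \right)} = 4316 - \frac{7 \left(-60 - 15\right)}{\frac{17 - 8}{\left(-1 - -1\right) + 4} + 15} = 4316 - \frac{7 \left(-60 - 15\right)}{\frac{9}{\left(-1 + 1\right) + 4} + 15} = 4316 - 7 \frac{1}{\frac{9}{0 + 4} + 15} \left(-75\right) = 4316 - 7 \frac{1}{\frac{9}{4} + 15} \left(-75\right) = 4316 - 7 \frac{1}{\frac{69}{4}} \left(-75\right) = 4316 - 7 \cdot \frac{4}{69} \left(-75\right) = 4316 - - \frac{700}{23} = 4316 + \frac{700}{23} = \frac{99968}{23}$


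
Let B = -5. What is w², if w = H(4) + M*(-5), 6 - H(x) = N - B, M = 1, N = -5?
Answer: 1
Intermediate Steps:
H(x) = 6 (H(x) = 6 - (-5 - 1*(-5)) = 6 - (-5 + 5) = 6 - 1*0 = 6 + 0 = 6)
w = 1 (w = 6 + 1*(-5) = 6 - 5 = 1)
w² = 1² = 1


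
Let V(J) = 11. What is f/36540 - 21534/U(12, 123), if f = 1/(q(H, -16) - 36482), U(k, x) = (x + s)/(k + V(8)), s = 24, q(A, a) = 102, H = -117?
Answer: -31351944938407/9305276400 ≈ -3369.3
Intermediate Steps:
U(k, x) = (24 + x)/(11 + k) (U(k, x) = (x + 24)/(k + 11) = (24 + x)/(11 + k))
f = -1/36380 (f = 1/(102 - 36482) = 1/(-36380) = -1/36380 ≈ -2.7488e-5)
f/36540 - 21534/U(12, 123) = -1/36380/36540 - 21534*(11 + 12)/(24 + 123) = -1/36380*1/36540 - 21534/(147/23) = -1/1329325200 - 21534/((1/23)*147) = -1/1329325200 - 21534/147/23 = -1/1329325200 - 21534*23/147 = -1/1329325200 - 165094/49 = -31351944938407/9305276400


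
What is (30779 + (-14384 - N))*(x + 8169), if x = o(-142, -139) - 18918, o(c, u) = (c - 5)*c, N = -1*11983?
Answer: 287327250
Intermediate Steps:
N = -11983
o(c, u) = c*(-5 + c) (o(c, u) = (-5 + c)*c = c*(-5 + c))
x = 1956 (x = -142*(-5 - 142) - 18918 = -142*(-147) - 18918 = 20874 - 18918 = 1956)
(30779 + (-14384 - N))*(x + 8169) = (30779 + (-14384 - 1*(-11983)))*(1956 + 8169) = (30779 + (-14384 + 11983))*10125 = (30779 - 2401)*10125 = 28378*10125 = 287327250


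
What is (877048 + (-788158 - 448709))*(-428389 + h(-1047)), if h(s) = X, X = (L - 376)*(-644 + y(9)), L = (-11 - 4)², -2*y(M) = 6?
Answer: 118989264748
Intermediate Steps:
y(M) = -3 (y(M) = -½*6 = -3)
L = 225 (L = (-15)² = 225)
X = 97697 (X = (225 - 376)*(-644 - 3) = -151*(-647) = 97697)
h(s) = 97697
(877048 + (-788158 - 448709))*(-428389 + h(-1047)) = (877048 + (-788158 - 448709))*(-428389 + 97697) = (877048 - 1236867)*(-330692) = -359819*(-330692) = 118989264748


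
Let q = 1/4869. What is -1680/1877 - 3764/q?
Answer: -34399623012/1877 ≈ -1.8327e+7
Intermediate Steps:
q = 1/4869 ≈ 0.00020538
-1680/1877 - 3764/q = -1680/1877 - 3764/1/4869 = -1680*1/1877 - 3764*4869 = -1680/1877 - 18326916 = -34399623012/1877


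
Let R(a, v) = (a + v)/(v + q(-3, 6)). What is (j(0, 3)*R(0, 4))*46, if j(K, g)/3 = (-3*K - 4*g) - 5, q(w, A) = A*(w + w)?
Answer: 1173/4 ≈ 293.25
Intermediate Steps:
q(w, A) = 2*A*w (q(w, A) = A*(2*w) = 2*A*w)
j(K, g) = -15 - 12*g - 9*K (j(K, g) = 3*((-3*K - 4*g) - 5) = 3*((-4*g - 3*K) - 5) = 3*(-5 - 4*g - 3*K) = -15 - 12*g - 9*K)
R(a, v) = (a + v)/(-36 + v) (R(a, v) = (a + v)/(v + 2*6*(-3)) = (a + v)/(v - 36) = (a + v)/(-36 + v))
(j(0, 3)*R(0, 4))*46 = ((-15 - 12*3 - 9*0)*((0 + 4)/(-36 + 4)))*46 = ((-15 - 36 + 0)*(4/(-32)))*46 = -(-51)*4/32*46 = -51*(-1/8)*46 = (51/8)*46 = 1173/4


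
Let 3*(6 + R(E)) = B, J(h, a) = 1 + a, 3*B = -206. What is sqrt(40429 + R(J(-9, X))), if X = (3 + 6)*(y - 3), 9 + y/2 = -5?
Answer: sqrt(363601)/3 ≈ 201.00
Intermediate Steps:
y = -28 (y = -18 + 2*(-5) = -18 - 10 = -28)
X = -279 (X = (3 + 6)*(-28 - 3) = 9*(-31) = -279)
B = -206/3 (B = (1/3)*(-206) = -206/3 ≈ -68.667)
R(E) = -260/9 (R(E) = -6 + (1/3)*(-206/3) = -6 - 206/9 = -260/9)
sqrt(40429 + R(J(-9, X))) = sqrt(40429 - 260/9) = sqrt(363601/9) = sqrt(363601)/3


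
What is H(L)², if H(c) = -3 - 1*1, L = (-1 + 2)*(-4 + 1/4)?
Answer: 16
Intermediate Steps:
L = -15/4 (L = 1*(-4 + ¼) = 1*(-15/4) = -15/4 ≈ -3.7500)
H(c) = -4 (H(c) = -3 - 1 = -4)
H(L)² = (-4)² = 16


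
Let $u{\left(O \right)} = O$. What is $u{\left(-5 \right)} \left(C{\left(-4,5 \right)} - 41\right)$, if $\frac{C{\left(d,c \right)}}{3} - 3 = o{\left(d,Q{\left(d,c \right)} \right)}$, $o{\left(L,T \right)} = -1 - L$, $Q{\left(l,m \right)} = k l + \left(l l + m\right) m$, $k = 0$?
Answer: $115$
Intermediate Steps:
$Q{\left(l,m \right)} = m \left(m + l^{2}\right)$ ($Q{\left(l,m \right)} = 0 l + \left(l l + m\right) m = 0 + \left(l^{2} + m\right) m = 0 + \left(m + l^{2}\right) m = 0 + m \left(m + l^{2}\right) = m \left(m + l^{2}\right)$)
$C{\left(d,c \right)} = 6 - 3 d$ ($C{\left(d,c \right)} = 9 + 3 \left(-1 - d\right) = 9 - \left(3 + 3 d\right) = 6 - 3 d$)
$u{\left(-5 \right)} \left(C{\left(-4,5 \right)} - 41\right) = - 5 \left(\left(6 - -12\right) - 41\right) = - 5 \left(\left(6 + 12\right) - 41\right) = - 5 \left(18 - 41\right) = \left(-5\right) \left(-23\right) = 115$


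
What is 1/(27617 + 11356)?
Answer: 1/38973 ≈ 2.5659e-5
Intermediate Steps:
1/(27617 + 11356) = 1/38973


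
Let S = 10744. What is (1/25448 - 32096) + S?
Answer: -543365695/25448 ≈ -21352.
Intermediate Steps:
(1/25448 - 32096) + S = (1/25448 - 32096) + 10744 = -816779007/25448 + 10744 = -543365695/25448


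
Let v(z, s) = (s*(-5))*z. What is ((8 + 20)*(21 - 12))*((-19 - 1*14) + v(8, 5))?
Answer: -58716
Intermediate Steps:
v(z, s) = -5*s*z (v(z, s) = (-5*s)*z = -5*s*z)
((8 + 20)*(21 - 12))*((-19 - 1*14) + v(8, 5)) = ((8 + 20)*(21 - 12))*((-19 - 1*14) - 5*5*8) = (28*9)*((-19 - 14) - 200) = 252*(-33 - 200) = 252*(-233) = -58716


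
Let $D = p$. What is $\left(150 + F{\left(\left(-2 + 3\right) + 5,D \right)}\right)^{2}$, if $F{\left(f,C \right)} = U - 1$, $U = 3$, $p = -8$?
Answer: $23104$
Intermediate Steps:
$D = -8$
$F{\left(f,C \right)} = 2$ ($F{\left(f,C \right)} = 3 - 1 = 2$)
$\left(150 + F{\left(\left(-2 + 3\right) + 5,D \right)}\right)^{2} = \left(150 + 2\right)^{2} = 152^{2} = 23104$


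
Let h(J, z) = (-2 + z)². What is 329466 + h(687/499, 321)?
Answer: 431227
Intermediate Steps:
329466 + h(687/499, 321) = 329466 + (-2 + 321)² = 329466 + 319² = 329466 + 101761 = 431227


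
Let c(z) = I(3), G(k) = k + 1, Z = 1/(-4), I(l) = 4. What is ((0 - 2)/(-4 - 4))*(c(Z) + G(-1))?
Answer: 1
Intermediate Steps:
Z = -¼ ≈ -0.25000
G(k) = 1 + k
c(z) = 4
((0 - 2)/(-4 - 4))*(c(Z) + G(-1)) = ((0 - 2)/(-4 - 4))*(4 + (1 - 1)) = (-2/(-8))*(4 + 0) = -2*(-⅛)*4 = (¼)*4 = 1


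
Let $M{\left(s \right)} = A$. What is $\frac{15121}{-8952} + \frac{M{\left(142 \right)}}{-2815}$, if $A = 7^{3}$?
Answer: $- \frac{45636151}{25199880} \approx -1.811$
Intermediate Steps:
$A = 343$
$M{\left(s \right)} = 343$
$\frac{15121}{-8952} + \frac{M{\left(142 \right)}}{-2815} = \frac{15121}{-8952} + \frac{343}{-2815} = 15121 \left(- \frac{1}{8952}\right) + 343 \left(- \frac{1}{2815}\right) = - \frac{15121}{8952} - \frac{343}{2815} = - \frac{45636151}{25199880}$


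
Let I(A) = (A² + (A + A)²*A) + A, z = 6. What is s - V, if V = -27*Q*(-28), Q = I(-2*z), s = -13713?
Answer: 5111967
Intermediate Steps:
I(A) = A + A² + 4*A³ (I(A) = (A² + (2*A)²*A) + A = (A² + (4*A²)*A) + A = (A² + 4*A³) + A = A + A² + 4*A³)
Q = -6780 (Q = (-2*6)*(1 - 2*6 + 4*(-2*6)²) = -12*(1 - 12 + 4*(-12)²) = -12*(1 - 12 + 4*144) = -12*(1 - 12 + 576) = -12*565 = -6780)
V = -5125680 (V = -27*(-6780)*(-28) = 183060*(-28) = -5125680)
s - V = -13713 - 1*(-5125680) = -13713 + 5125680 = 5111967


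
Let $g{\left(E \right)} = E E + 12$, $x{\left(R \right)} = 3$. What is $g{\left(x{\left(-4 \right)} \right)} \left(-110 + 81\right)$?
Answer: $-609$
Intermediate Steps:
$g{\left(E \right)} = 12 + E^{2}$ ($g{\left(E \right)} = E^{2} + 12 = 12 + E^{2}$)
$g{\left(x{\left(-4 \right)} \right)} \left(-110 + 81\right) = \left(12 + 3^{2}\right) \left(-110 + 81\right) = \left(12 + 9\right) \left(-29\right) = 21 \left(-29\right) = -609$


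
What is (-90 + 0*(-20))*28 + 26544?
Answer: 24024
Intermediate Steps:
(-90 + 0*(-20))*28 + 26544 = (-90 + 0)*28 + 26544 = -90*28 + 26544 = -2520 + 26544 = 24024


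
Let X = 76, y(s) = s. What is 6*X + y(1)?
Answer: 457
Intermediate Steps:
6*X + y(1) = 6*76 + 1 = 456 + 1 = 457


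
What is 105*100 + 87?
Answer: 10587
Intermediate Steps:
105*100 + 87 = 10500 + 87 = 10587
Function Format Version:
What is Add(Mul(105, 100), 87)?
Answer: 10587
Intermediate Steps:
Add(Mul(105, 100), 87) = Add(10500, 87) = 10587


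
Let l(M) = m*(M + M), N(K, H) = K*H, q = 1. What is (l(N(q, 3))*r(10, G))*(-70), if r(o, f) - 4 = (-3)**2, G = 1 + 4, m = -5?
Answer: 27300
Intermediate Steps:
G = 5
r(o, f) = 13 (r(o, f) = 4 + (-3)**2 = 4 + 9 = 13)
N(K, H) = H*K
l(M) = -10*M (l(M) = -5*(M + M) = -10*M)
(l(N(q, 3))*r(10, G))*(-70) = (-30*13)*(-70) = (-10*3*13)*(-70) = -30*13*(-70) = -390*(-70) = 27300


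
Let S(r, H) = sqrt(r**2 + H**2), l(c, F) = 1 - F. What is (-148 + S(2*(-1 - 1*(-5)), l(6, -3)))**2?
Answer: 21984 - 1184*sqrt(5) ≈ 19337.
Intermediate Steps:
S(r, H) = sqrt(H**2 + r**2)
(-148 + S(2*(-1 - 1*(-5)), l(6, -3)))**2 = (-148 + sqrt((1 - 1*(-3))**2 + (2*(-1 - 1*(-5)))**2))**2 = (-148 + sqrt((1 + 3)**2 + (2*(-1 + 5))**2))**2 = (-148 + sqrt(4**2 + (2*4)**2))**2 = (-148 + sqrt(16 + 8**2))**2 = (-148 + sqrt(16 + 64))**2 = (-148 + sqrt(80))**2 = (-148 + 4*sqrt(5))**2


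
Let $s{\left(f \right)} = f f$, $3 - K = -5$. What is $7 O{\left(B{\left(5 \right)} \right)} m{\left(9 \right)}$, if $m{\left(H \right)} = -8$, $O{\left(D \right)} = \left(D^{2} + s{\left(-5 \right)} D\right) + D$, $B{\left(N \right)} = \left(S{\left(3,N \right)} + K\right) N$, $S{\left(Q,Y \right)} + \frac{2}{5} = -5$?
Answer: $-28392$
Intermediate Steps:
$K = 8$ ($K = 3 - -5 = 3 + 5 = 8$)
$S{\left(Q,Y \right)} = - \frac{27}{5}$ ($S{\left(Q,Y \right)} = - \frac{2}{5} - 5 = - \frac{27}{5}$)
$s{\left(f \right)} = f^{2}$
$B{\left(N \right)} = \frac{13 N}{5}$ ($B{\left(N \right)} = \left(- \frac{27}{5} + 8\right) N = \frac{13 N}{5}$)
$O{\left(D \right)} = D^{2} + 26 D$ ($O{\left(D \right)} = \left(D^{2} + \left(-5\right)^{2} D\right) + D = \left(D^{2} + 25 D\right) + D = D^{2} + 26 D$)
$7 O{\left(B{\left(5 \right)} \right)} m{\left(9 \right)} = 7 \cdot \frac{13}{5} \cdot 5 \left(26 + \frac{13}{5} \cdot 5\right) \left(-8\right) = 7 \cdot 13 \left(26 + 13\right) \left(-8\right) = 7 \cdot 13 \cdot 39 \left(-8\right) = 7 \cdot 507 \left(-8\right) = 3549 \left(-8\right) = -28392$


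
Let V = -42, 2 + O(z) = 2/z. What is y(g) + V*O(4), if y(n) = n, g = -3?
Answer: 60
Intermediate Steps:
O(z) = -2 + 2/z
y(g) + V*O(4) = -3 - 42*(-2 + 2/4) = -3 - 42*(-2 + 2*(1/4)) = -3 - 42*(-2 + 1/2) = -3 - 42*(-3/2) = -3 + 63 = 60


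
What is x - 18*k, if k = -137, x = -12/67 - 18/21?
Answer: 1156068/469 ≈ 2465.0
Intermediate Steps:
x = -486/469 (x = -12*1/67 - 18*1/21 = -12/67 - 6/7 = -486/469 ≈ -1.0362)
x - 18*k = -486/469 - 18*(-137) = -486/469 + 2466 = 1156068/469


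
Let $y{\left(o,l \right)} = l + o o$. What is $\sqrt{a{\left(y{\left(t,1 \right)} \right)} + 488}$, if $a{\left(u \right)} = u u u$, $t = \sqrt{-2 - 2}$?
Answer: $\sqrt{461} \approx 21.471$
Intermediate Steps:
$t = 2 i$ ($t = \sqrt{-4} = 2 i \approx 2.0 i$)
$y{\left(o,l \right)} = l + o^{2}$
$a{\left(u \right)} = u^{3}$ ($a{\left(u \right)} = u^{2} u = u^{3}$)
$\sqrt{a{\left(y{\left(t,1 \right)} \right)} + 488} = \sqrt{\left(1 + \left(2 i\right)^{2}\right)^{3} + 488} = \sqrt{\left(1 - 4\right)^{3} + 488} = \sqrt{\left(-3\right)^{3} + 488} = \sqrt{-27 + 488} = \sqrt{461}$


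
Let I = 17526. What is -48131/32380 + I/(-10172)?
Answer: -264270103/82342340 ≈ -3.2094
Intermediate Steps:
-48131/32380 + I/(-10172) = -48131/32380 + 17526/(-10172) = -48131*1/32380 + 17526*(-1/10172) = -48131/32380 - 8763/5086 = -264270103/82342340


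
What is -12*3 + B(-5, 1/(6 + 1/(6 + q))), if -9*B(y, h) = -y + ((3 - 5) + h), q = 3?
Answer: -5998/165 ≈ -36.352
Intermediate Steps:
B(y, h) = 2/9 - h/9 + y/9 (B(y, h) = -(-y + ((3 - 5) + h))/9 = -(-y + (-2 + h))/9 = -(-2 + h - y)/9 = 2/9 - h/9 + y/9)
-12*3 + B(-5, 1/(6 + 1/(6 + q))) = -12*3 + (2/9 - 1/(9*(6 + 1/(6 + 3))) + (⅑)*(-5)) = -36 + (2/9 - 1/(9*(6 + 1/9)) - 5/9) = -36 + (2/9 - 1/(9*(6 + ⅑)) - 5/9) = -36 + (2/9 - 1/(9*55/9) - 5/9) = -36 + (2/9 - ⅑*9/55 - 5/9) = -36 + (2/9 - 1/55 - 5/9) = -36 - 58/165 = -5998/165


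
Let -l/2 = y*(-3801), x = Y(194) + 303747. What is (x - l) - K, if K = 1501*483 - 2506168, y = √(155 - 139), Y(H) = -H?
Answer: 2054330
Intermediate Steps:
y = 4 (y = √16 = 4)
x = 303553 (x = -1*194 + 303747 = -194 + 303747 = 303553)
K = -1781185 (K = 724983 - 2506168 = -1781185)
l = 30408 (l = -8*(-3801) = -2*(-15204) = 30408)
(x - l) - K = (303553 - 1*30408) - 1*(-1781185) = (303553 - 30408) + 1781185 = 273145 + 1781185 = 2054330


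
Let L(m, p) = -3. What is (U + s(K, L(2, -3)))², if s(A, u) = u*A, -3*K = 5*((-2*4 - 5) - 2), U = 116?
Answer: 1681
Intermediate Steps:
K = 25 (K = -5*((-2*4 - 5) - 2)/3 = -5*((-8 - 5) - 2)/3 = -5*(-13 - 2)/3 = -5*(-15)/3 = -⅓*(-75) = 25)
s(A, u) = A*u
(U + s(K, L(2, -3)))² = (116 + 25*(-3))² = (116 - 75)² = 41² = 1681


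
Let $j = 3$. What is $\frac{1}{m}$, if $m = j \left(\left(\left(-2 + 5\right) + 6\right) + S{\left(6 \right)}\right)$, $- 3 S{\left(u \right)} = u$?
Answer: $\frac{1}{21} \approx 0.047619$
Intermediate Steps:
$S{\left(u \right)} = - \frac{u}{3}$
$m = 21$ ($m = 3 \left(\left(\left(-2 + 5\right) + 6\right) - 2\right) = 3 \left(\left(3 + 6\right) - 2\right) = 3 \left(9 - 2\right) = 3 \cdot 7 = 21$)
$\frac{1}{m} = \frac{1}{21}$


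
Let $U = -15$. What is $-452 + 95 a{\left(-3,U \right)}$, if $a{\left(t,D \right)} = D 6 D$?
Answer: $127798$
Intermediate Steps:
$a{\left(t,D \right)} = 6 D^{2}$ ($a{\left(t,D \right)} = 6 D D = 6 D^{2}$)
$-452 + 95 a{\left(-3,U \right)} = -452 + 95 \cdot 6 \left(-15\right)^{2} = -452 + 95 \cdot 6 \cdot 225 = -452 + 95 \cdot 1350 = -452 + 128250 = 127798$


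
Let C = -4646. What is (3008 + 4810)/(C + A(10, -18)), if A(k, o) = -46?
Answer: -1303/782 ≈ -1.6662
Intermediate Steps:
(3008 + 4810)/(C + A(10, -18)) = (3008 + 4810)/(-4646 - 46) = 7818/(-4692) = 7818*(-1/4692) = -1303/782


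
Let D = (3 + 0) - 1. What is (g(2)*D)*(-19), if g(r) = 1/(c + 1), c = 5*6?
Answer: -38/31 ≈ -1.2258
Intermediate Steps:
c = 30
g(r) = 1/31 (g(r) = 1/(30 + 1) = 1/31)
D = 2 (D = 3 - 1 = 2)
(g(2)*D)*(-19) = ((1/31)*2)*(-19) = (2/31)*(-19) = -38/31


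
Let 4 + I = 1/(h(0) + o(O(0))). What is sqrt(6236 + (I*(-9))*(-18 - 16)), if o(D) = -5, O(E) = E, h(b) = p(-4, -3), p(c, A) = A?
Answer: sqrt(19895)/2 ≈ 70.525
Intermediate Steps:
h(b) = -3
I = -33/8 (I = -4 + 1/(-3 - 5) = -4 + 1/(-8) = -4 - 1/8 = -33/8 ≈ -4.1250)
sqrt(6236 + (I*(-9))*(-18 - 16)) = sqrt(6236 + (-33/8*(-9))*(-18 - 16)) = sqrt(6236 + (297/8)*(-34)) = sqrt(6236 - 5049/4) = sqrt(19895/4) = sqrt(19895)/2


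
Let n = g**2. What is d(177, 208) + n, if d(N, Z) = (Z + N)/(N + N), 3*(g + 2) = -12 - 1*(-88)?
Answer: 579355/1062 ≈ 545.53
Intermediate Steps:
g = 70/3 (g = -2 + (-12 - 1*(-88))/3 = -2 + (-12 + 88)/3 = -2 + (1/3)*76 = -2 + 76/3 = 70/3 ≈ 23.333)
d(N, Z) = (N + Z)/(2*N) (d(N, Z) = (N + Z)/((2*N)) = (N + Z)*(1/(2*N)) = (N + Z)/(2*N))
n = 4900/9 (n = (70/3)**2 = 4900/9 ≈ 544.44)
d(177, 208) + n = (1/2)*(177 + 208)/177 + 4900/9 = (1/2)*(1/177)*385 + 4900/9 = 385/354 + 4900/9 = 579355/1062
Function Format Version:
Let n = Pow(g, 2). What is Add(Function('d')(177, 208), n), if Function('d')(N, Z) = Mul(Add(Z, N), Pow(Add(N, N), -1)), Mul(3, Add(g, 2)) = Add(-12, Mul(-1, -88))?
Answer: Rational(579355, 1062) ≈ 545.53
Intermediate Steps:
g = Rational(70, 3) (g = Add(-2, Mul(Rational(1, 3), Add(-12, Mul(-1, -88)))) = Add(-2, Mul(Rational(1, 3), Add(-12, 88))) = Add(-2, Mul(Rational(1, 3), 76)) = Add(-2, Rational(76, 3)) = Rational(70, 3) ≈ 23.333)
Function('d')(N, Z) = Mul(Rational(1, 2), Pow(N, -1), Add(N, Z)) (Function('d')(N, Z) = Mul(Add(N, Z), Pow(Mul(2, N), -1)) = Mul(Add(N, Z), Mul(Rational(1, 2), Pow(N, -1))) = Mul(Rational(1, 2), Pow(N, -1), Add(N, Z)))
n = Rational(4900, 9) (n = Pow(Rational(70, 3), 2) = Rational(4900, 9) ≈ 544.44)
Add(Function('d')(177, 208), n) = Add(Mul(Rational(1, 2), Pow(177, -1), Add(177, 208)), Rational(4900, 9)) = Add(Mul(Rational(1, 2), Rational(1, 177), 385), Rational(4900, 9)) = Add(Rational(385, 354), Rational(4900, 9)) = Rational(579355, 1062)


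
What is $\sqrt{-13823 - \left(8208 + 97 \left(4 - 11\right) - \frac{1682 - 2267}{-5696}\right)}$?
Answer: $\frac{i \sqrt{10824216223}}{712} \approx 146.12 i$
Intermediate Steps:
$\sqrt{-13823 - \left(8208 + 97 \left(4 - 11\right) - \frac{1682 - 2267}{-5696}\right)} = \sqrt{-13823 - \frac{42884599}{5696}} = \sqrt{- \frac{121620407}{5696}} = \frac{i \sqrt{10824216223}}{712}$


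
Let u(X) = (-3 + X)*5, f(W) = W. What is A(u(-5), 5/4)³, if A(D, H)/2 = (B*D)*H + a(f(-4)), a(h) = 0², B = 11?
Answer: -1331000000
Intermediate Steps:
a(h) = 0
u(X) = -15 + 5*X
A(D, H) = 22*D*H (A(D, H) = 2*((11*D)*H + 0) = 2*(11*D*H + 0) = 2*(11*D*H) = 22*D*H)
A(u(-5), 5/4)³ = (22*(-15 + 5*(-5))*(5/4))³ = (22*(-15 - 25)*(5*(¼)))³ = (22*(-40)*(5/4))³ = (-1100)³ = -1331000000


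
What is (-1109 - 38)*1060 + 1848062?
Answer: 632242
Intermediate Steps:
(-1109 - 38)*1060 + 1848062 = -1147*1060 + 1848062 = -1215820 + 1848062 = 632242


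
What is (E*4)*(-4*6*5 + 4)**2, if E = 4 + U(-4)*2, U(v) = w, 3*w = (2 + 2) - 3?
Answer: 753536/3 ≈ 2.5118e+5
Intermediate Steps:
w = 1/3 (w = ((2 + 2) - 3)/3 = (4 - 3)/3 = (1/3)*1 = 1/3 ≈ 0.33333)
U(v) = 1/3
E = 14/3 (E = 4 + (1/3)*2 = 4 + 2/3 = 14/3 ≈ 4.6667)
(E*4)*(-4*6*5 + 4)**2 = ((14/3)*4)*(-4*6*5 + 4)**2 = 56*(-24*5 + 4)**2/3 = 56*(-120 + 4)**2/3 = (56/3)*(-116)**2 = (56/3)*13456 = 753536/3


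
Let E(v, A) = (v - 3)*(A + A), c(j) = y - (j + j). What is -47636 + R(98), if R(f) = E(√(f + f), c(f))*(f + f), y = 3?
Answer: -879852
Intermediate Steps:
c(j) = 3 - 2*j (c(j) = 3 - (j + j) = 3 - 2*j)
E(v, A) = 2*A*(-3 + v) (E(v, A) = (-3 + v)*(2*A) = 2*A*(-3 + v))
R(f) = 4*f*(-3 + √2*√f)*(3 - 2*f) (R(f) = (2*(3 - 2*f)*(-3 + √(f + f)))*(f + f) = (2*(3 - 2*f)*(-3 + √(2*f)))*(2*f) = (2*(3 - 2*f)*(-3 + √2*√f))*(2*f) = (2*(-3 + √2*√f)*(3 - 2*f))*(2*f) = 4*f*(-3 + √2*√f)*(3 - 2*f))
-47636 + R(98) = -47636 - 4*98*(-3 + 2*98)*(-3 + √2*√98) = -47636 - 4*98*(-3 + 196)*(-3 + √2*(7*√2)) = -47636 - 4*98*193*(-3 + 14) = -47636 - 4*98*193*11 = -47636 - 832216 = -879852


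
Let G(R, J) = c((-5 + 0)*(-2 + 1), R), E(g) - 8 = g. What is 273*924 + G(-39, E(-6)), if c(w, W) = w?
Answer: 252257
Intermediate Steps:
E(g) = 8 + g
G(R, J) = 5 (G(R, J) = (-5 + 0)*(-2 + 1) = -5*(-1) = 5)
273*924 + G(-39, E(-6)) = 273*924 + 5 = 252252 + 5 = 252257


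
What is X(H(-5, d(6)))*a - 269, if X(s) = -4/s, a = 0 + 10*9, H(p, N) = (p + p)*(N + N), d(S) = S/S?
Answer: -251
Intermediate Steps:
d(S) = 1
H(p, N) = 4*N*p (H(p, N) = (2*p)*(2*N) = 4*N*p)
a = 90 (a = 0 + 90 = 90)
X(H(-5, d(6)))*a - 269 = -4/(4*1*(-5))*90 - 269 = -4/(-20)*90 - 269 = -4*(-1/20)*90 - 269 = (1/5)*90 - 269 = 18 - 269 = -251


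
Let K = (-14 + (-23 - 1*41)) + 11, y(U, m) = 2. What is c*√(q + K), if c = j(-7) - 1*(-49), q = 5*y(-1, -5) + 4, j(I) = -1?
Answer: 48*I*√53 ≈ 349.45*I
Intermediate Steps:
q = 14 (q = 5*2 + 4 = 10 + 4 = 14)
K = -67 (K = (-14 + (-23 - 41)) + 11 = (-14 - 64) + 11 = -78 + 11 = -67)
c = 48 (c = -1 - 1*(-49) = -1 + 49 = 48)
c*√(q + K) = 48*√(14 - 67) = 48*√(-53) = 48*(I*√53) = 48*I*√53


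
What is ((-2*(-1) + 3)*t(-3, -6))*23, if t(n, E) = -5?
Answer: -575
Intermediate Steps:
((-2*(-1) + 3)*t(-3, -6))*23 = ((-2*(-1) + 3)*(-5))*23 = ((2 + 3)*(-5))*23 = (5*(-5))*23 = -25*23 = -575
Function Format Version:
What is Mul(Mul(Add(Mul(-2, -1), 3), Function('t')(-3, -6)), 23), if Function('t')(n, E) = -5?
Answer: -575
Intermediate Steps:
Mul(Mul(Add(Mul(-2, -1), 3), Function('t')(-3, -6)), 23) = Mul(Mul(Add(Mul(-2, -1), 3), -5), 23) = Mul(Mul(Add(2, 3), -5), 23) = Mul(Mul(5, -5), 23) = Mul(-25, 23) = -575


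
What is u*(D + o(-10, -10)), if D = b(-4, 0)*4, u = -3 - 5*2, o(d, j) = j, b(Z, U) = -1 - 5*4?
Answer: 1222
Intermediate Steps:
b(Z, U) = -21 (b(Z, U) = -1 - 20 = -21)
u = -13 (u = -3 - 10 = -13)
D = -84 (D = -21*4 = -84)
u*(D + o(-10, -10)) = -13*(-84 - 10) = -13*(-94) = 1222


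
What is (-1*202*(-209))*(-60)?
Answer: -2533080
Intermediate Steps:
(-1*202*(-209))*(-60) = -202*(-209)*(-60) = 42218*(-60) = -2533080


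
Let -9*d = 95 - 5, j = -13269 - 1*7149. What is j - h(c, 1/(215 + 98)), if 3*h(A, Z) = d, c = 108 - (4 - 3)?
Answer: -61244/3 ≈ -20415.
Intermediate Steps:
j = -20418 (j = -13269 - 7149 = -20418)
c = 107 (c = 108 - 1 = 107)
d = -10 (d = -(95 - 5)/9 = -1/9*90 = -10)
h(A, Z) = -10/3 (h(A, Z) = (1/3)*(-10) = -10/3)
j - h(c, 1/(215 + 98)) = -20418 - 1*(-10/3) = -20418 + 10/3 = -61244/3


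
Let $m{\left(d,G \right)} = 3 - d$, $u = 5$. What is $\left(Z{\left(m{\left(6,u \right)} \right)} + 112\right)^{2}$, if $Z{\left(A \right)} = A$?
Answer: $11881$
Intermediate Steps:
$\left(Z{\left(m{\left(6,u \right)} \right)} + 112\right)^{2} = \left(\left(3 - 6\right) + 112\right)^{2} = \left(-3 + 112\right)^{2} = 109^{2} = 11881$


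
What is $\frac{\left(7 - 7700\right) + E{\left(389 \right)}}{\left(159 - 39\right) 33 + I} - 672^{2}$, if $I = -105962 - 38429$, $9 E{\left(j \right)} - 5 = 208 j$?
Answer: $- \frac{570747546016}{1263879} \approx -4.5158 \cdot 10^{5}$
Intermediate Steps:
$E{\left(j \right)} = \frac{5}{9} + \frac{208 j}{9}$
$I = -144391$ ($I = -105962 - 38429 = -144391$)
$\frac{\left(7 - 7700\right) + E{\left(389 \right)}}{\left(159 - 39\right) 33 + I} - 672^{2} = \frac{\left(7 - 7700\right) + \left(\frac{5}{9} + \frac{208}{9} \cdot 389\right)}{\left(159 - 39\right) 33 - 144391} - 672^{2} = \frac{\left(7 - 7700\right) + \left(\frac{5}{9} + \frac{80912}{9}\right)}{120 \cdot 33 - 144391} - 451584 = \frac{-7693 + \frac{80917}{9}}{3960 - 144391} - 451584 = \frac{11680}{9 \left(-140431\right)} - 451584 = \frac{11680}{9} \left(- \frac{1}{140431}\right) - 451584 = - \frac{11680}{1263879} - 451584 = - \frac{570747546016}{1263879}$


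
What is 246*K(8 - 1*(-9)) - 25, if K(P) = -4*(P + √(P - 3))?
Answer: -16753 - 984*√14 ≈ -20435.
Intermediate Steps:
K(P) = -4*P - 4*√(-3 + P) (K(P) = -4*(P + √(-3 + P)) = -4*P - 4*√(-3 + P))
246*K(8 - 1*(-9)) - 25 = 246*(-4*(8 - 1*(-9)) - 4*√(-3 + (8 - 1*(-9)))) - 25 = 246*(-4*(8 + 9) - 4*√(-3 + (8 + 9))) - 25 = 246*(-4*17 - 4*√(-3 + 17)) - 25 = 246*(-68 - 4*√14) - 25 = (-16728 - 984*√14) - 25 = -16753 - 984*√14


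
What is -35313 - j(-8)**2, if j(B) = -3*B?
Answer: -35889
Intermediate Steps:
-35313 - j(-8)**2 = -35313 - (-3*(-8))**2 = -35313 - 1*24**2 = -35313 - 1*576 = -35313 - 576 = -35889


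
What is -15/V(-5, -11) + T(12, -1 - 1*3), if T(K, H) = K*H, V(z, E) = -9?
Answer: -139/3 ≈ -46.333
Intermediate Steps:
T(K, H) = H*K
-15/V(-5, -11) + T(12, -1 - 1*3) = -15/(-9) + (-1 - 1*3)*12 = -15*(-⅑) + (-1 - 3)*12 = 5/3 - 4*12 = 5/3 - 48 = -139/3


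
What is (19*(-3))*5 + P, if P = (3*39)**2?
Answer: 13404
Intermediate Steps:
P = 13689 (P = 117**2 = 13689)
(19*(-3))*5 + P = (19*(-3))*5 + 13689 = -57*5 + 13689 = -285 + 13689 = 13404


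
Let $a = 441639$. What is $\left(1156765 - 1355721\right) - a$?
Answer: $-640595$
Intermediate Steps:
$\left(1156765 - 1355721\right) - a = \left(1156765 - 1355721\right) - 441639 = -198956 - 441639 = -640595$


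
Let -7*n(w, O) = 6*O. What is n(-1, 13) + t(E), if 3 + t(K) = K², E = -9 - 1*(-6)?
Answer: -36/7 ≈ -5.1429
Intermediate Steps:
n(w, O) = -6*O/7
E = -3 (E = -9 + 6 = -3)
t(K) = -3 + K²
n(-1, 13) + t(E) = -6/7*13 + (-3 + (-3)²) = -78/7 + (-3 + 9) = -78/7 + 6 = -36/7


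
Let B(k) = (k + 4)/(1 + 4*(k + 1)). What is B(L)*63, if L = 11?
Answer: 135/7 ≈ 19.286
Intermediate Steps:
B(k) = (4 + k)/(5 + 4*k) (B(k) = (4 + k)/(1 + 4*(1 + k)) = (4 + k)/(1 + (4 + 4*k)) = (4 + k)/(5 + 4*k))
B(L)*63 = ((4 + 11)/(5 + 4*11))*63 = (15/(5 + 44))*63 = (15/49)*63 = 135/7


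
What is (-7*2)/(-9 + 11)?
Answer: -7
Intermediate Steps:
(-7*2)/(-9 + 11) = -14/2 = -14*½ = -7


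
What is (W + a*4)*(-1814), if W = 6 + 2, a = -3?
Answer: 7256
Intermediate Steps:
W = 8
(W + a*4)*(-1814) = (8 - 3*4)*(-1814) = (8 - 12)*(-1814) = -4*(-1814) = 7256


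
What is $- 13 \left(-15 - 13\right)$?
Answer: $364$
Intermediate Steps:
$- 13 \left(-15 - 13\right) = \left(-13\right) \left(-28\right) = 364$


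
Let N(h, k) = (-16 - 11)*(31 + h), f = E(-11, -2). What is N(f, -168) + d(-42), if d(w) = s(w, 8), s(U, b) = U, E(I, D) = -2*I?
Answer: -1473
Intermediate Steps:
f = 22 (f = -2*(-11) = 22)
N(h, k) = -837 - 27*h (N(h, k) = -27*(31 + h) = -837 - 27*h)
d(w) = w
N(f, -168) + d(-42) = (-837 - 27*22) - 42 = (-837 - 594) - 42 = -1431 - 42 = -1473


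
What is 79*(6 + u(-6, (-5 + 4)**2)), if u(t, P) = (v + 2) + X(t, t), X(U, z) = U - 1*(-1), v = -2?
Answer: 79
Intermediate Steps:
X(U, z) = 1 + U (X(U, z) = U + 1 = 1 + U)
u(t, P) = 1 + t (u(t, P) = (-2 + 2) + (1 + t) = 0 + (1 + t) = 1 + t)
79*(6 + u(-6, (-5 + 4)**2)) = 79*(6 + (1 - 6)) = 79*(6 - 5) = 79*1 = 79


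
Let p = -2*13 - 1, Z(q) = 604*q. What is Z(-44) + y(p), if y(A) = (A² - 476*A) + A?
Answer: -13022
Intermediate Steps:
p = -27 (p = -26 - 1 = -27)
y(A) = A² - 475*A
Z(-44) + y(p) = 604*(-44) - 27*(-475 - 27) = -26576 - 27*(-502) = -26576 + 13554 = -13022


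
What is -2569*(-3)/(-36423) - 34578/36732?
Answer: -85696001/74327202 ≈ -1.1530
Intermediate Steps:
-2569*(-3)/(-36423) - 34578/36732 = 7707*(-1/36423) - 34578*1/36732 = -2569/12141 - 5763/6122 = -85696001/74327202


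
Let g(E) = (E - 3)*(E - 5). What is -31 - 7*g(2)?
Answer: -52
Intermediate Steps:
g(E) = (-5 + E)*(-3 + E) (g(E) = (-3 + E)*(-5 + E) = (-5 + E)*(-3 + E))
-31 - 7*g(2) = -31 - 7*(15 + 2² - 8*2) = -31 - 7*(15 + 4 - 16) = -31 - 7*3 = -31 - 21 = -52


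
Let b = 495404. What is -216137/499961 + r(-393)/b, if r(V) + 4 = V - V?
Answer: -3824183364/8845809973 ≈ -0.43232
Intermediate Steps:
r(V) = -4 (r(V) = -4 + (V - V) = -4 + 0 = -4)
-216137/499961 + r(-393)/b = -216137/499961 - 4/495404 = -216137*1/499961 - 4*1/495404 = -216137/499961 - 1/123851 = -3824183364/8845809973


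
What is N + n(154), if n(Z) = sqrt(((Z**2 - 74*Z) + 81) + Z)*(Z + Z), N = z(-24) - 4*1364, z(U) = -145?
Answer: -5601 + 2772*sqrt(155) ≈ 28910.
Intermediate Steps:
N = -5601 (N = -145 - 4*1364 = -145 - 1*5456 = -145 - 5456 = -5601)
n(Z) = 2*Z*sqrt(81 + Z**2 - 73*Z) (n(Z) = sqrt((81 + Z**2 - 74*Z) + Z)*(2*Z) = sqrt(81 + Z**2 - 73*Z)*(2*Z) = 2*Z*sqrt(81 + Z**2 - 73*Z))
N + n(154) = -5601 + 2*154*sqrt(81 + 154**2 - 73*154) = -5601 + 2*154*sqrt(81 + 23716 - 11242) = -5601 + 2*154*sqrt(12555) = -5601 + 2*154*(9*sqrt(155)) = -5601 + 2772*sqrt(155)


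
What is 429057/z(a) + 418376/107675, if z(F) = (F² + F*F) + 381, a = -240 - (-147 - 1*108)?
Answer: 15515460977/29825975 ≈ 520.20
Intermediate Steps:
a = 15 (a = -240 - (-147 - 108) = -240 - 1*(-255) = -240 + 255 = 15)
z(F) = 381 + 2*F² (z(F) = (F² + F²) + 381 = 2*F² + 381 = 381 + 2*F²)
429057/z(a) + 418376/107675 = 429057/(381 + 2*15²) + 418376/107675 = 429057/(381 + 2*225) + 418376*(1/107675) = 429057/(381 + 450) + 418376/107675 = 429057/831 + 418376/107675 = 429057*(1/831) + 418376/107675 = 143019/277 + 418376/107675 = 15515460977/29825975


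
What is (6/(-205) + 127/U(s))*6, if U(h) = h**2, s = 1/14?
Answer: 30617124/205 ≈ 1.4935e+5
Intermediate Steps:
s = 1/14 ≈ 0.071429
(6/(-205) + 127/U(s))*6 = (6/(-205) + 127/((1/14)**2))*6 = (6*(-1/205) + 127/(1/196))*6 = (-6/205 + 127*196)*6 = (-6/205 + 24892)*6 = (5102854/205)*6 = 30617124/205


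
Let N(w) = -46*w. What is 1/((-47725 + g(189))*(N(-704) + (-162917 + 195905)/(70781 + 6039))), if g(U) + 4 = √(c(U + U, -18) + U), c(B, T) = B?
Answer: -916635445/1416821451210305158 - 172845*√7/1416821451210305158 ≈ -6.4729e-10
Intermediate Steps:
g(U) = -4 + √3*√U (g(U) = -4 + √((U + U) + U) = -4 + √(2*U + U) = -4 + √(3*U) = -4 + √3*√U)
1/((-47725 + g(189))*(N(-704) + (-162917 + 195905)/(70781 + 6039))) = 1/((-47725 + (-4 + √3*√189))*(-46*(-704) + (-162917 + 195905)/(70781 + 6039))) = 1/((-47725 + (-4 + √3*(3*√21)))*(32384 + 32988/76820)) = 1/((-47725 + (-4 + 9*√7))*(32384 + 32988*(1/76820))) = 1/((-47729 + 9*√7)*(32384 + 8247/19205)) = 1/((-47729 + 9*√7)*(621942967/19205)) = 1/(-29684715871943/19205 + 5597486703*√7/19205)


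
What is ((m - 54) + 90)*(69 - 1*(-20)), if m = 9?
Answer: 4005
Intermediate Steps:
((m - 54) + 90)*(69 - 1*(-20)) = ((9 - 54) + 90)*(69 - 1*(-20)) = (-45 + 90)*(69 + 20) = 45*89 = 4005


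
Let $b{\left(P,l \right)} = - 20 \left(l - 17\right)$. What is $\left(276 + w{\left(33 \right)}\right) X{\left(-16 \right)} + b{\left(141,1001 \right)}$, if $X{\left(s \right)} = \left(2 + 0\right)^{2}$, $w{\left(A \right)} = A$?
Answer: $-18444$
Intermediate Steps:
$b{\left(P,l \right)} = 340 - 20 l$ ($b{\left(P,l \right)} = - 20 \left(-17 + l\right) = 340 - 20 l$)
$X{\left(s \right)} = 4$ ($X{\left(s \right)} = 2^{2} = 4$)
$\left(276 + w{\left(33 \right)}\right) X{\left(-16 \right)} + b{\left(141,1001 \right)} = \left(276 + 33\right) 4 + \left(340 - 20020\right) = 309 \cdot 4 + \left(340 - 20020\right) = 1236 - 19680 = -18444$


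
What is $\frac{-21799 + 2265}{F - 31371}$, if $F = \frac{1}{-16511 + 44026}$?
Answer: $\frac{268739005}{431586532} \approx 0.62268$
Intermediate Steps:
$F = \frac{1}{27515} \approx 3.6344 \cdot 10^{-5}$
$\frac{-21799 + 2265}{F - 31371} = \frac{-21799 + 2265}{\frac{1}{27515} - 31371} = - \frac{19534}{- \frac{863173064}{27515}} = \left(-19534\right) \left(- \frac{27515}{863173064}\right) = \frac{268739005}{431586532}$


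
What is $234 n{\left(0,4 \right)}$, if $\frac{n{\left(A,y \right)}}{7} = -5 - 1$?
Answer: $-9828$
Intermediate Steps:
$n{\left(A,y \right)} = -42$ ($n{\left(A,y \right)} = 7 \left(-5 - 1\right) = 7 \left(-6\right) = -42$)
$234 n{\left(0,4 \right)} = 234 \left(-42\right) = -9828$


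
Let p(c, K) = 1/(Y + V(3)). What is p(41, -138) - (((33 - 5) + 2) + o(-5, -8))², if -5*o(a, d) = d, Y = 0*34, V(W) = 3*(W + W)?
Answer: -449327/450 ≈ -998.50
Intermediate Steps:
V(W) = 6*W (V(W) = 3*(2*W) = 6*W)
Y = 0
o(a, d) = -d/5
p(c, K) = 1/18 (p(c, K) = 1/(0 + 6*3) = 1/(0 + 18) = 1/18)
p(41, -138) - (((33 - 5) + 2) + o(-5, -8))² = 1/18 - (((33 - 5) + 2) - ⅕*(-8))² = 1/18 - ((28 + 2) + 8/5)² = 1/18 - (30 + 8/5)² = 1/18 - (158/5)² = 1/18 - 1*24964/25 = 1/18 - 24964/25 = -449327/450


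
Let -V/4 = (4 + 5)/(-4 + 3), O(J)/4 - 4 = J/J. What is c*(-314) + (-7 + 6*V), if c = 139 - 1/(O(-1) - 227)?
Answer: -8991773/207 ≈ -43439.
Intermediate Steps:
O(J) = 20 (O(J) = 16 + 4*(J/J) = 16 + 4*1 = 16 + 4 = 20)
V = 36 (V = -4*(4 + 5)/(-4 + 3) = -36/(-1) = -36*(-1) = -4*(-9) = 36)
c = 28774/207 (c = 139 - 1/(20 - 227) = 139 - 1/(-207) = 139 - 1*(-1/207) = 139 + 1/207 = 28774/207 ≈ 139.00)
c*(-314) + (-7 + 6*V) = (28774/207)*(-314) + (-7 + 6*36) = -9035036/207 + (-7 + 216) = -9035036/207 + 209 = -8991773/207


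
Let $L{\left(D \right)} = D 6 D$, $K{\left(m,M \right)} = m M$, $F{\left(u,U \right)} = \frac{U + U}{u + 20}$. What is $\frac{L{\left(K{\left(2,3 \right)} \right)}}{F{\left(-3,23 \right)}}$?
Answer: $\frac{1836}{23} \approx 79.826$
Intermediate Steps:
$F{\left(u,U \right)} = \frac{2 U}{20 + u}$
$K{\left(m,M \right)} = M m$
$L{\left(D \right)} = 6 D^{2}$
$\frac{L{\left(K{\left(2,3 \right)} \right)}}{F{\left(-3,23 \right)}} = \frac{6 \left(3 \cdot 2\right)^{2}}{2 \cdot 23 \frac{1}{20 - 3}} = \frac{6 \cdot 6^{2}}{2 \cdot 23 \cdot \frac{1}{17}} = \frac{6 \cdot 36}{2 \cdot 23 \cdot \frac{1}{17}} = \frac{216}{\frac{46}{17}} = 216 \cdot \frac{17}{46} = \frac{1836}{23}$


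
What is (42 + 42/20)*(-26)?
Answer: -5733/5 ≈ -1146.6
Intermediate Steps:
(42 + 42/20)*(-26) = (42 + 42*(1/20))*(-26) = (42 + 21/10)*(-26) = (441/10)*(-26) = -5733/5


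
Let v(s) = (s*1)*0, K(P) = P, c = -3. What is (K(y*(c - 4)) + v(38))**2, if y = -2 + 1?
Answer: 49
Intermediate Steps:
y = -1
v(s) = 0 (v(s) = s*0 = 0)
(K(y*(c - 4)) + v(38))**2 = (-(-3 - 4) + 0)**2 = (-1*(-7) + 0)**2 = (7 + 0)**2 = 7**2 = 49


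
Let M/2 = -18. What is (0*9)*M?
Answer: 0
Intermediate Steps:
M = -36 (M = 2*(-18) = -36)
(0*9)*M = (0*9)*(-36) = 0*(-36) = 0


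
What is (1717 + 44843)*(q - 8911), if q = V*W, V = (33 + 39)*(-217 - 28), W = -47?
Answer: 38187068640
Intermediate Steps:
V = -17640 (V = 72*(-245) = -17640)
q = 829080 (q = -17640*(-47) = 829080)
(1717 + 44843)*(q - 8911) = (1717 + 44843)*(829080 - 8911) = 46560*820169 = 38187068640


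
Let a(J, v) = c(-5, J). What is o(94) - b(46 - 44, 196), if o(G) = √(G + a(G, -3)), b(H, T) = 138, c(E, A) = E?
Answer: -138 + √89 ≈ -128.57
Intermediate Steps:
a(J, v) = -5
o(G) = √(-5 + G) (o(G) = √(G - 5) = √(-5 + G))
o(94) - b(46 - 44, 196) = √(-5 + 94) - 1*138 = √89 - 138 = -138 + √89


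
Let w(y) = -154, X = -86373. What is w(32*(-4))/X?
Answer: 22/12339 ≈ 0.0017830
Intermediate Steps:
w(32*(-4))/X = -154/(-86373) = -154*(-1/86373) = 22/12339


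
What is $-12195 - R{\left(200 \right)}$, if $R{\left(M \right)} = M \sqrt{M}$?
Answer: $-12195 - 2000 \sqrt{2} \approx -15023.0$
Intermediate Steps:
$R{\left(M \right)} = M^{\frac{3}{2}}$
$-12195 - R{\left(200 \right)} = -12195 - 200^{\frac{3}{2}} = -12195 - 2000 \sqrt{2}$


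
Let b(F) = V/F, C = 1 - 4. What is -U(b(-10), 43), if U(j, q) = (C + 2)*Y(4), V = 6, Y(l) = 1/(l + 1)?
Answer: ⅕ ≈ 0.20000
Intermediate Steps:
Y(l) = 1/(1 + l)
C = -3
b(F) = 6/F
U(j, q) = -⅕ (U(j, q) = (-3 + 2)/(1 + 4) = -1/5 = -1*⅕ = -⅕)
-U(b(-10), 43) = -1*(-⅕) = ⅕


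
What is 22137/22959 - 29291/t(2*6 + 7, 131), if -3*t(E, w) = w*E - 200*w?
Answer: -497528600/181460283 ≈ -2.7418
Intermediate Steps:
t(E, w) = 200*w/3 - E*w/3 (t(E, w) = -(w*E - 200*w)/3 = -(E*w - 200*w)/3 = -(-200*w + E*w)/3 = 200*w/3 - E*w/3)
22137/22959 - 29291/t(2*6 + 7, 131) = 22137/22959 - 29291*3/(131*(200 - (2*6 + 7))) = 22137*(1/22959) - 29291*3/(131*(200 - (12 + 7))) = 7379/7653 - 29291*3/(131*(200 - 1*19)) = 7379/7653 - 29291*3/(131*(200 - 19)) = 7379/7653 - 29291/((⅓)*131*181) = 7379/7653 - 29291/23711/3 = 7379/7653 - 29291*3/23711 = 7379/7653 - 87873/23711 = -497528600/181460283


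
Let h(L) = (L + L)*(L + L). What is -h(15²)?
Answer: -202500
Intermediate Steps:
h(L) = 4*L² (h(L) = (2*L)*(2*L) = 4*L²)
-h(15²) = -4*(15²)² = -4*225² = -4*50625 = -1*202500 = -202500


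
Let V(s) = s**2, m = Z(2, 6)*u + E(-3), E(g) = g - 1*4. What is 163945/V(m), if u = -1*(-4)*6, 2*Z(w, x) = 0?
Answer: 163945/49 ≈ 3345.8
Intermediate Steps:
Z(w, x) = 0 (Z(w, x) = (1/2)*0 = 0)
E(g) = -4 + g (E(g) = g - 4 = -4 + g)
u = 24 (u = 4*6 = 24)
m = -7 (m = 0*24 + (-4 - 3) = 0 - 7 = -7)
163945/V(m) = 163945/((-7)**2) = 163945/49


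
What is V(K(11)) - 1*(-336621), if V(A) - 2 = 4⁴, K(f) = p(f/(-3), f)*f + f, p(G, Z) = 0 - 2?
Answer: 336879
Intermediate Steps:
p(G, Z) = -2
K(f) = -f (K(f) = -2*f + f = -f)
V(A) = 258 (V(A) = 2 + 4⁴ = 2 + 256 = 258)
V(K(11)) - 1*(-336621) = 258 - 1*(-336621) = 258 + 336621 = 336879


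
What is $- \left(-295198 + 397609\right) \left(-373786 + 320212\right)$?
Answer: $5486566914$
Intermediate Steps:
$- \left(-295198 + 397609\right) \left(-373786 + 320212\right) = - 102411 \left(-53574\right) = \left(-1\right) \left(-5486566914\right) = 5486566914$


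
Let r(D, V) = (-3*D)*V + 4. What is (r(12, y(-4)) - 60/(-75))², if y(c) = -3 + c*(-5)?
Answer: 9217296/25 ≈ 3.6869e+5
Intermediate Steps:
y(c) = -3 - 5*c
r(D, V) = 4 - 3*D*V (r(D, V) = -3*D*V + 4 = 4 - 3*D*V)
(r(12, y(-4)) - 60/(-75))² = ((4 - 3*12*(-3 - 5*(-4))) - 60/(-75))² = ((4 - 3*12*(-3 + 20)) - 60*(-1/75))² = ((4 - 3*12*17) + ⅘)² = ((4 - 612) + ⅘)² = (-608 + ⅘)² = (-3036/5)² = 9217296/25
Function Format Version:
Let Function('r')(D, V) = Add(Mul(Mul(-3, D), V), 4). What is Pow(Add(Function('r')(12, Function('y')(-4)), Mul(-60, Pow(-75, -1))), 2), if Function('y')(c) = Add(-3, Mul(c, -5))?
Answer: Rational(9217296, 25) ≈ 3.6869e+5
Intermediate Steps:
Function('y')(c) = Add(-3, Mul(-5, c))
Function('r')(D, V) = Add(4, Mul(-3, D, V)) (Function('r')(D, V) = Add(Mul(-3, D, V), 4) = Add(4, Mul(-3, D, V)))
Pow(Add(Function('r')(12, Function('y')(-4)), Mul(-60, Pow(-75, -1))), 2) = Pow(Add(Add(4, Mul(-3, 12, Add(-3, Mul(-5, -4)))), Mul(-60, Pow(-75, -1))), 2) = Pow(Add(Add(4, Mul(-3, 12, Add(-3, 20))), Mul(-60, Rational(-1, 75))), 2) = Pow(Add(Add(4, Mul(-3, 12, 17)), Rational(4, 5)), 2) = Pow(Add(Add(4, -612), Rational(4, 5)), 2) = Pow(Add(-608, Rational(4, 5)), 2) = Pow(Rational(-3036, 5), 2) = Rational(9217296, 25)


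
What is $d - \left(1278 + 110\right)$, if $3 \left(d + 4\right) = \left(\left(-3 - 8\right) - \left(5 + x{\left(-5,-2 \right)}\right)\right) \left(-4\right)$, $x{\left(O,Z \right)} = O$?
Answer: $- \frac{4132}{3} \approx -1377.3$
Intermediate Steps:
$d = \frac{32}{3}$ ($d = -4 + \frac{\left(\left(-3 - 8\right) - 0\right) \left(-4\right)}{3} = -4 + \frac{\left(\left(-3 - 8\right) + \left(-5 + 5\right)\right) \left(-4\right)}{3} = -4 + \frac{\left(-11 + 0\right) \left(-4\right)}{3} = -4 + \frac{\left(-11\right) \left(-4\right)}{3} = -4 + \frac{1}{3} \cdot 44 = -4 + \frac{44}{3} = \frac{32}{3} \approx 10.667$)
$d - \left(1278 + 110\right) = \frac{32}{3} - \left(1278 + 110\right) = \frac{32}{3} - 1388 = - \frac{4132}{3}$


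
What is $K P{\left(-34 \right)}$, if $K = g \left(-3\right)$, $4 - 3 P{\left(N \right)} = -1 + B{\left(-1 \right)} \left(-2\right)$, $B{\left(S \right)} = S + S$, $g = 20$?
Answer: $-20$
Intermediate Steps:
$B{\left(S \right)} = 2 S$
$P{\left(N \right)} = \frac{1}{3}$ ($P{\left(N \right)} = \frac{4}{3} - \frac{-1 + 2 \left(-1\right) \left(-2\right)}{3} = \frac{4}{3} - \frac{-1 - -4}{3} = \frac{4}{3} - \frac{-1 + 4}{3} = \frac{4}{3} - 1 = \frac{1}{3}$)
$K = -60$ ($K = 20 \left(-3\right) = -60$)
$K P{\left(-34 \right)} = \left(-60\right) \frac{1}{3} = -20$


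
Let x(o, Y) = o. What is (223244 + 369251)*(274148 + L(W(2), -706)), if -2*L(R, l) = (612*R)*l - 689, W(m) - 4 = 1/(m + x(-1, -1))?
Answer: 1605273365775/2 ≈ 8.0264e+11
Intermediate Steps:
W(m) = 4 + 1/(-1 + m) (W(m) = 4 + 1/(m - 1) = 4 + 1/(-1 + m))
L(R, l) = 689/2 - 306*R*l (L(R, l) = -((612*R)*l - 689)/2 = -(612*R*l - 689)/2 = -(-689 + 612*R*l)/2 = 689/2 - 306*R*l)
(223244 + 369251)*(274148 + L(W(2), -706)) = (223244 + 369251)*(274148 + (689/2 - 306*(-3 + 4*2)/(-1 + 2)*(-706))) = 592495*(274148 + (689/2 - 306*(-3 + 8)/1*(-706))) = 592495*(274148 + (689/2 - 306*1*5*(-706))) = 592495*(274148 + (689/2 - 306*5*(-706))) = 592495*(274148 + (689/2 + 1080180)) = 592495*(274148 + 2161049/2) = 592495*(2709345/2) = 1605273365775/2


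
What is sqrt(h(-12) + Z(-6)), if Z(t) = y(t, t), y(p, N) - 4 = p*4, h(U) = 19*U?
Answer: 2*I*sqrt(62) ≈ 15.748*I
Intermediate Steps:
y(p, N) = 4 + 4*p (y(p, N) = 4 + p*4 = 4 + 4*p)
Z(t) = 4 + 4*t
sqrt(h(-12) + Z(-6)) = sqrt(19*(-12) + (4 + 4*(-6))) = sqrt(-228 + (4 - 24)) = sqrt(-228 - 20) = sqrt(-248) = 2*I*sqrt(62)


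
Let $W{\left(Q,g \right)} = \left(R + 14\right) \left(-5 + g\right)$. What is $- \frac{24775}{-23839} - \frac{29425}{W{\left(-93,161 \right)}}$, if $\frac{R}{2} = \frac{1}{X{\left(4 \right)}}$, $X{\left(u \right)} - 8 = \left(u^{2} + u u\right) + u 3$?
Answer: $- \frac{129441065}{10441482} \approx -12.397$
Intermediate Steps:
$X{\left(u \right)} = 8 + 2 u^{2} + 3 u$ ($X{\left(u \right)} = 8 + \left(\left(u^{2} + u u\right) + u 3\right) = 8 + \left(\left(u^{2} + u^{2}\right) + 3 u\right) = 8 + \left(2 u^{2} + 3 u\right) = 8 + 2 u^{2} + 3 u$)
$R = \frac{1}{26}$ ($R = \frac{2}{8 + 2 \cdot 4^{2} + 3 \cdot 4} = \frac{2}{8 + 2 \cdot 16 + 12} = \frac{2}{8 + 32 + 12} = \frac{2}{52} = 2 \cdot \frac{1}{52} = \frac{1}{26} \approx 0.038462$)
$W{\left(Q,g \right)} = - \frac{1825}{26} + \frac{365 g}{26}$ ($W{\left(Q,g \right)} = \left(\frac{1}{26} + 14\right) \left(-5 + g\right) = \frac{365 \left(-5 + g\right)}{26} = - \frac{1825}{26} + \frac{365 g}{26}$)
$- \frac{24775}{-23839} - \frac{29425}{W{\left(-93,161 \right)}} = - \frac{24775}{-23839} - \frac{29425}{- \frac{1825}{26} + \frac{365}{26} \cdot 161} = \left(-24775\right) \left(- \frac{1}{23839}\right) - \frac{29425}{- \frac{1825}{26} + \frac{58765}{26}} = \frac{24775}{23839} - \frac{29425}{2190} = \frac{24775}{23839} - \frac{5885}{438} = - \frac{129441065}{10441482}$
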